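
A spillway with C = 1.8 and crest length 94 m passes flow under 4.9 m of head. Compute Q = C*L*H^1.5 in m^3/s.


Q = 1.8 * 94 * 4.9^1.5 = 1835.2468 m^3/s


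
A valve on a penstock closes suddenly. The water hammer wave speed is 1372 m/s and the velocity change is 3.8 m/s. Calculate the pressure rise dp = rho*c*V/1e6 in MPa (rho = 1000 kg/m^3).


dp = 1000 * 1372 * 3.8 / 1e6 = 5.2136 MPa


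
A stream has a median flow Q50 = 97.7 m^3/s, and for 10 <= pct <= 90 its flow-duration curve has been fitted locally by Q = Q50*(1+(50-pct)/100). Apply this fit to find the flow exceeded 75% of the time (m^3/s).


Q = 97.7 * (1 + (50 - 75)/100) = 73.2750 m^3/s


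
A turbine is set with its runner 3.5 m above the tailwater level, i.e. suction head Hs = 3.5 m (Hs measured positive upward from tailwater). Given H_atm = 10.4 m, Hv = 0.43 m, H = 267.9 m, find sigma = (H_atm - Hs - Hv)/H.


sigma = (10.4 - 3.5 - 0.43) / 267.9 = 0.0242


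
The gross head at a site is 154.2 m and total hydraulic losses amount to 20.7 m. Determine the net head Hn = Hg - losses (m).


Hn = 154.2 - 20.7 = 133.5000 m


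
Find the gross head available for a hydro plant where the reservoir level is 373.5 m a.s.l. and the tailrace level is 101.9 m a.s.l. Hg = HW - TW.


Hg = 373.5 - 101.9 = 271.6000 m


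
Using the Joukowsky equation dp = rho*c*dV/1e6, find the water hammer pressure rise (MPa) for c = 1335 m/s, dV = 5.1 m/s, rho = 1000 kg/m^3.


dp = 1000 * 1335 * 5.1 / 1e6 = 6.8085 MPa


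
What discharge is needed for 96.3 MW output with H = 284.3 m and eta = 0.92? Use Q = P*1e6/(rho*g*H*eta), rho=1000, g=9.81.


Q = 96.3 * 1e6 / (1000 * 9.81 * 284.3 * 0.92) = 37.5312 m^3/s


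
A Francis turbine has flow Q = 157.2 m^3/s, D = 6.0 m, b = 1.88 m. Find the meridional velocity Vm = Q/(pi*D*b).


Vm = 157.2 / (pi * 6.0 * 1.88) = 4.4360 m/s


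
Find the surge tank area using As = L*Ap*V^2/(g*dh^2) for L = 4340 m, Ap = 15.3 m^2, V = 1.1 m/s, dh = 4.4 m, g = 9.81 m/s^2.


As = 4340 * 15.3 * 1.1^2 / (9.81 * 4.4^2) = 423.0505 m^2


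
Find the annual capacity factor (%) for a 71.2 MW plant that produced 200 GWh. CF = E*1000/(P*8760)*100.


CF = 200 * 1000 / (71.2 * 8760) * 100 = 32.0661 %


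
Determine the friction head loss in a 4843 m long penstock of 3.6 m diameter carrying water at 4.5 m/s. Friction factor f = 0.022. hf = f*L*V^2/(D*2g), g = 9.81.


hf = 0.022 * 4843 * 4.5^2 / (3.6 * 2 * 9.81) = 30.5464 m


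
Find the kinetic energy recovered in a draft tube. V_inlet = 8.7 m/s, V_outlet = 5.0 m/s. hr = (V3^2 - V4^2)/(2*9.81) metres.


hr = (8.7^2 - 5.0^2) / (2*9.81) = 2.5836 m


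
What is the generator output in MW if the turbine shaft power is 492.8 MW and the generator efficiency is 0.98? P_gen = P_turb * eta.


P_gen = 492.8 * 0.98 = 482.9440 MW


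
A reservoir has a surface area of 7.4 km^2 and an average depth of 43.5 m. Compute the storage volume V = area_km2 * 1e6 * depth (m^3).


V = 7.4 * 1e6 * 43.5 = 3.2190e+08 m^3


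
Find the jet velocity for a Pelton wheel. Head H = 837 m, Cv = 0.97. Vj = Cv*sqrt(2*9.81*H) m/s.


Vj = 0.97 * sqrt(2*9.81*837) = 124.3037 m/s


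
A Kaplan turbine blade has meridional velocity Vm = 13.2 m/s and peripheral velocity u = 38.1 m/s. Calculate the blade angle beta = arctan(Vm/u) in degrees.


beta = arctan(13.2 / 38.1) = 19.1090 degrees


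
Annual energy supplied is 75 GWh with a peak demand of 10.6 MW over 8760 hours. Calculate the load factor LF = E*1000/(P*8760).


LF = 75 * 1000 / (10.6 * 8760) = 0.8077


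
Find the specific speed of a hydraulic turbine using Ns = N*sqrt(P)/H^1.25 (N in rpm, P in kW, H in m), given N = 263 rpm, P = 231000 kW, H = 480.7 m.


Ns = 263 * 231000^0.5 / 480.7^1.25 = 56.1590


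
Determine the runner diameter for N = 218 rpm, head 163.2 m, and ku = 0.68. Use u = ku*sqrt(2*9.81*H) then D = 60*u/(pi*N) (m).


u = 0.68 * sqrt(2*9.81*163.2) = 38.4785 m/s
D = 60 * 38.4785 / (pi * 218) = 3.3710 m


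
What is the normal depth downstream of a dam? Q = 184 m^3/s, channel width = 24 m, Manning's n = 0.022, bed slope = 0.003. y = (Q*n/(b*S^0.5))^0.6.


y = (184 * 0.022 / (24 * 0.003^0.5))^0.6 = 1.9637 m


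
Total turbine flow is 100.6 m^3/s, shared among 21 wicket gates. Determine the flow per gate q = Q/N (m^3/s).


q = 100.6 / 21 = 4.7905 m^3/s


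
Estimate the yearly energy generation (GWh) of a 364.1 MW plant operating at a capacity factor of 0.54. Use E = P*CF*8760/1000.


E = 364.1 * 0.54 * 8760 / 1000 = 1722.3386 GWh


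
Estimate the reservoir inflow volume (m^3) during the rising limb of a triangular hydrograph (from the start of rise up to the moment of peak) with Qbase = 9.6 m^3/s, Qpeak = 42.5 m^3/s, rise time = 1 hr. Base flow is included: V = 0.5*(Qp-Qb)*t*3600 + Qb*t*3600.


V = 0.5*(42.5 - 9.6)*1*3600 + 9.6*1*3600 = 93780.0000 m^3


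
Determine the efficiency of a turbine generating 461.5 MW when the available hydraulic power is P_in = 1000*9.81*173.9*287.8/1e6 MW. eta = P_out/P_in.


P_in = 1000 * 9.81 * 173.9 * 287.8 / 1e6 = 490.9750 MW
eta = 461.5 / 490.9750 = 0.9400


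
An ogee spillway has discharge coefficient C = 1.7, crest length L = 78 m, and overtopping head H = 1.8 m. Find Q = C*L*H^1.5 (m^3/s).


Q = 1.7 * 78 * 1.8^1.5 = 320.2228 m^3/s


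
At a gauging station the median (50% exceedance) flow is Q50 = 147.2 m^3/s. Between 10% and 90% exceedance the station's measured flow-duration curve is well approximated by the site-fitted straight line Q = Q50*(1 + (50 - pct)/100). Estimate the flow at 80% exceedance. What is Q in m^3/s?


Q = 147.2 * (1 + (50 - 80)/100) = 103.0400 m^3/s


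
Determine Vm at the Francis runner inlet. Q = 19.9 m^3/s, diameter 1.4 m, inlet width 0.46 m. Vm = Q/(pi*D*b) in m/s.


Vm = 19.9 / (pi * 1.4 * 0.46) = 9.8360 m/s


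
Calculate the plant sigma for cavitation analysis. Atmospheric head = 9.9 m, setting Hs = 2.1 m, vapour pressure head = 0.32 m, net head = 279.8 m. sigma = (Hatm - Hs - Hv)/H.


sigma = (9.9 - 2.1 - 0.32) / 279.8 = 0.0267


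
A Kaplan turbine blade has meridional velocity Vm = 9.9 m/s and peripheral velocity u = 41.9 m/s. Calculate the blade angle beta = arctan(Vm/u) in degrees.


beta = arctan(9.9 / 41.9) = 13.2939 degrees


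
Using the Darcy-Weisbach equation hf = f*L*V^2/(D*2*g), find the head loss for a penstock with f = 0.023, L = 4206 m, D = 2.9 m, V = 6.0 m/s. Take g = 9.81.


hf = 0.023 * 4206 * 6.0^2 / (2.9 * 2 * 9.81) = 61.2072 m


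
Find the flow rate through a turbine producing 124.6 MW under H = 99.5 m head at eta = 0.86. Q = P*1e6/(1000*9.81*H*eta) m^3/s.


Q = 124.6 * 1e6 / (1000 * 9.81 * 99.5 * 0.86) = 148.4320 m^3/s


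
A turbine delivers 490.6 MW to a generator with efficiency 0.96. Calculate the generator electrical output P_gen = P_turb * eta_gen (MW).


P_gen = 490.6 * 0.96 = 470.9760 MW


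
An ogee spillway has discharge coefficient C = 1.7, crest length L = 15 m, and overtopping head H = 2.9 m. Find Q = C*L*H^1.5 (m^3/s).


Q = 1.7 * 15 * 2.9^1.5 = 125.9323 m^3/s


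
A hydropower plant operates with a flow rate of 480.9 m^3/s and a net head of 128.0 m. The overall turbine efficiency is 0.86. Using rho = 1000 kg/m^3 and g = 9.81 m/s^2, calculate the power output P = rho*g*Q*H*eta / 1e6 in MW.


P = 1000 * 9.81 * 480.9 * 128.0 * 0.86 / 1e6 = 519.3166 MW


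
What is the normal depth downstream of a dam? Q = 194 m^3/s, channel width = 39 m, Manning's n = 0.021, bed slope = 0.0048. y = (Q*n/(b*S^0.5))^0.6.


y = (194 * 0.021 / (39 * 0.0048^0.5))^0.6 = 1.2794 m


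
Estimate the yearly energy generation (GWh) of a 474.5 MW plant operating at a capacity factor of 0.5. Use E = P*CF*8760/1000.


E = 474.5 * 0.5 * 8760 / 1000 = 2078.3100 GWh


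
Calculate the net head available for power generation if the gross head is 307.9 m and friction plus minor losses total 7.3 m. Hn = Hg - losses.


Hn = 307.9 - 7.3 = 300.6000 m


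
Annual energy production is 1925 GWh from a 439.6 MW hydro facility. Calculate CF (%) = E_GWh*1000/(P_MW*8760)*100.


CF = 1925 * 1000 / (439.6 * 8760) * 100 = 49.9884 %


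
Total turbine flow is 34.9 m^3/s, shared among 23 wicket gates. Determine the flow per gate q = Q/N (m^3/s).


q = 34.9 / 23 = 1.5174 m^3/s


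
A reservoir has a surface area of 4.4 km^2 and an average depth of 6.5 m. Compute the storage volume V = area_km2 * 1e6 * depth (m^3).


V = 4.4 * 1e6 * 6.5 = 2.8600e+07 m^3


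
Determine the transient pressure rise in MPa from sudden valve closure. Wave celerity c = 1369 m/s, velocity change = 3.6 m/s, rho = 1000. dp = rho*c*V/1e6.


dp = 1000 * 1369 * 3.6 / 1e6 = 4.9284 MPa


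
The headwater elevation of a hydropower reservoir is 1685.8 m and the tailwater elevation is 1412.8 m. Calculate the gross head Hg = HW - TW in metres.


Hg = 1685.8 - 1412.8 = 273.0000 m


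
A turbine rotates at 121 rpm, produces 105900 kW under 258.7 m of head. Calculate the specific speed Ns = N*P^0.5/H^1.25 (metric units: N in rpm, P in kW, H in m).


Ns = 121 * 105900^0.5 / 258.7^1.25 = 37.9523


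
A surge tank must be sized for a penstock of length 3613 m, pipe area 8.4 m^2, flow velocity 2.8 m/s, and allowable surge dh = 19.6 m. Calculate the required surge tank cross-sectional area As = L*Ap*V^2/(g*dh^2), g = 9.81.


As = 3613 * 8.4 * 2.8^2 / (9.81 * 19.6^2) = 63.1367 m^2


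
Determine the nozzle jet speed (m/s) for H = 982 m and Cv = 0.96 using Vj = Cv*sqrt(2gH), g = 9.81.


Vj = 0.96 * sqrt(2*9.81*982) = 133.2528 m/s


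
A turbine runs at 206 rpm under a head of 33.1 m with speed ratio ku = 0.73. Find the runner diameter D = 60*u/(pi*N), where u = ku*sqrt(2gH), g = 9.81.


u = 0.73 * sqrt(2*9.81*33.1) = 18.6031 m/s
D = 60 * 18.6031 / (pi * 206) = 1.7247 m


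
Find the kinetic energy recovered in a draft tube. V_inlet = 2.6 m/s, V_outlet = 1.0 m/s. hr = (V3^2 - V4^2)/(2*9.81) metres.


hr = (2.6^2 - 1.0^2) / (2*9.81) = 0.2936 m


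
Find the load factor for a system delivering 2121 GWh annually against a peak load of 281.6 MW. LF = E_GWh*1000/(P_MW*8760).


LF = 2121 * 1000 / (281.6 * 8760) = 0.8598


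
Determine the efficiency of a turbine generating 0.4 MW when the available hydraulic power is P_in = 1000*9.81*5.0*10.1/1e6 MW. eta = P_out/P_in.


P_in = 1000 * 9.81 * 5.0 * 10.1 / 1e6 = 0.4954 MW
eta = 0.4 / 0.4954 = 0.8074


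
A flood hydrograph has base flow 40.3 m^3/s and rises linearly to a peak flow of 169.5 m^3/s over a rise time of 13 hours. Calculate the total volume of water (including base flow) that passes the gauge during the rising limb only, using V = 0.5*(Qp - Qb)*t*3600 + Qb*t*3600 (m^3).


V = 0.5*(169.5 - 40.3)*13*3600 + 40.3*13*3600 = 4.9093e+06 m^3


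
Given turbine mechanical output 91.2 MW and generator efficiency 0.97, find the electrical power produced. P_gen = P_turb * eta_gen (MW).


P_gen = 91.2 * 0.97 = 88.4640 MW


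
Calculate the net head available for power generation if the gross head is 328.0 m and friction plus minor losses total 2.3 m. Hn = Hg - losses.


Hn = 328.0 - 2.3 = 325.7000 m


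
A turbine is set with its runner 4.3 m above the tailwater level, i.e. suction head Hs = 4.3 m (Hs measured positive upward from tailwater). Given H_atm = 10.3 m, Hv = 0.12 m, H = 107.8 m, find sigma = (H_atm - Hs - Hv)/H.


sigma = (10.3 - 4.3 - 0.12) / 107.8 = 0.0545


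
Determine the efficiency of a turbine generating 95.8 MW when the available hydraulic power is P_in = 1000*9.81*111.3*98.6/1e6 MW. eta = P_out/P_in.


P_in = 1000 * 9.81 * 111.3 * 98.6 / 1e6 = 107.6567 MW
eta = 95.8 / 107.6567 = 0.8899


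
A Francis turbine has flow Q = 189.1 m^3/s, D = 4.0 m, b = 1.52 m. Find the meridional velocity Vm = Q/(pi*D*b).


Vm = 189.1 / (pi * 4.0 * 1.52) = 9.9001 m/s


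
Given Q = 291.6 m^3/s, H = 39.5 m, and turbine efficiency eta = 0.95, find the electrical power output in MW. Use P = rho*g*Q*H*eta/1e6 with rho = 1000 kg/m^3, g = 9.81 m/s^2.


P = 1000 * 9.81 * 291.6 * 39.5 * 0.95 / 1e6 = 107.3439 MW


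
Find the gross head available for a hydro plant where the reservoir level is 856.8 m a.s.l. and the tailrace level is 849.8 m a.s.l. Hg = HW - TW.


Hg = 856.8 - 849.8 = 7.0000 m


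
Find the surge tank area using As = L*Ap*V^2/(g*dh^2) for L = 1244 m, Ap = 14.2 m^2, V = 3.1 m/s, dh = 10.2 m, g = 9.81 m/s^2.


As = 1244 * 14.2 * 3.1^2 / (9.81 * 10.2^2) = 166.3270 m^2


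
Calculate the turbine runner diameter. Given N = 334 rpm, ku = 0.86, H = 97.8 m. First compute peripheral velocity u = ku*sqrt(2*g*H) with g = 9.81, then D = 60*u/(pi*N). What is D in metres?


u = 0.86 * sqrt(2*9.81*97.8) = 37.6719 m/s
D = 60 * 37.6719 / (pi * 334) = 2.1541 m


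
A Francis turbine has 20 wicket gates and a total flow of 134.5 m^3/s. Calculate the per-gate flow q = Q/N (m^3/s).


q = 134.5 / 20 = 6.7250 m^3/s


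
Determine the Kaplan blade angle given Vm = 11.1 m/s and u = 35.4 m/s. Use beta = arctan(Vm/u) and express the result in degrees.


beta = arctan(11.1 / 35.4) = 17.4093 degrees


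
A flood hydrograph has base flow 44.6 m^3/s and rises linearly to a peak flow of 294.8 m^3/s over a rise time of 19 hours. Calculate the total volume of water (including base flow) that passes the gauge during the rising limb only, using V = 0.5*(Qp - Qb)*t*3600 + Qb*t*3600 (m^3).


V = 0.5*(294.8 - 44.6)*19*3600 + 44.6*19*3600 = 1.1607e+07 m^3


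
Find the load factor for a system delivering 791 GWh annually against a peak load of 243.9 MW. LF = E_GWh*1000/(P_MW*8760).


LF = 791 * 1000 / (243.9 * 8760) = 0.3702


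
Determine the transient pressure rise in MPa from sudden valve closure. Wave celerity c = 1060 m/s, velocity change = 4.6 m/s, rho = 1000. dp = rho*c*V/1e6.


dp = 1000 * 1060 * 4.6 / 1e6 = 4.8760 MPa


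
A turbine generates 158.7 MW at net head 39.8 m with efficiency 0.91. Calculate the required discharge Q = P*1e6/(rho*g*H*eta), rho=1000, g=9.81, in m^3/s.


Q = 158.7 * 1e6 / (1000 * 9.81 * 39.8 * 0.91) = 446.6666 m^3/s


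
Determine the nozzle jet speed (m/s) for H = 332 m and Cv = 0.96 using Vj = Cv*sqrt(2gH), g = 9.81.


Vj = 0.96 * sqrt(2*9.81*332) = 77.4800 m/s


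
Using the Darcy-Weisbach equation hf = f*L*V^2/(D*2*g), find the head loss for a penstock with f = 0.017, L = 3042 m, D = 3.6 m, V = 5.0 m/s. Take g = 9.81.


hf = 0.017 * 3042 * 5.0^2 / (3.6 * 2 * 9.81) = 18.3040 m


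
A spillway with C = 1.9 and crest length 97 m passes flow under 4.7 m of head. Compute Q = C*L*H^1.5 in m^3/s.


Q = 1.9 * 97 * 4.7^1.5 = 1877.8985 m^3/s


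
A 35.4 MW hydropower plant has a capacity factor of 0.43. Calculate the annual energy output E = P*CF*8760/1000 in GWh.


E = 35.4 * 0.43 * 8760 / 1000 = 133.3447 GWh


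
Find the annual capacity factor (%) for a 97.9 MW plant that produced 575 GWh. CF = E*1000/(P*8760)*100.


CF = 575 * 1000 / (97.9 * 8760) * 100 = 67.0473 %


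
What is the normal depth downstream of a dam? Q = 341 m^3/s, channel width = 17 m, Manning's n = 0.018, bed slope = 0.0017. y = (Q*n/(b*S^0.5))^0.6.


y = (341 * 0.018 / (17 * 0.0017^0.5))^0.6 = 3.6763 m


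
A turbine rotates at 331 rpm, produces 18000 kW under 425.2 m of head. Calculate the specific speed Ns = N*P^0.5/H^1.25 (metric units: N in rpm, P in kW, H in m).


Ns = 331 * 18000^0.5 / 425.2^1.25 = 22.9997


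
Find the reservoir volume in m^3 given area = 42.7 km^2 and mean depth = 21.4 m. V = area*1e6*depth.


V = 42.7 * 1e6 * 21.4 = 9.1378e+08 m^3


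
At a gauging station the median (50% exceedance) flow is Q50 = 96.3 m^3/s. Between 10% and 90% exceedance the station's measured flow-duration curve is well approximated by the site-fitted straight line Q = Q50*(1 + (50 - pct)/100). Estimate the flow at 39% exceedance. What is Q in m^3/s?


Q = 96.3 * (1 + (50 - 39)/100) = 106.8930 m^3/s


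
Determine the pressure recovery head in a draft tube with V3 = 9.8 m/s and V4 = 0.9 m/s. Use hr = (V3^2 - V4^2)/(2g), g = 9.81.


hr = (9.8^2 - 0.9^2) / (2*9.81) = 4.8537 m


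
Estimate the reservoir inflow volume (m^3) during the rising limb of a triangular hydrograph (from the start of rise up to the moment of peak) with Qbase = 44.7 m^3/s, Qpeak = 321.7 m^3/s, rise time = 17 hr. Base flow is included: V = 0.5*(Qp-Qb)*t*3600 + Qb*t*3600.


V = 0.5*(321.7 - 44.7)*17*3600 + 44.7*17*3600 = 1.1212e+07 m^3


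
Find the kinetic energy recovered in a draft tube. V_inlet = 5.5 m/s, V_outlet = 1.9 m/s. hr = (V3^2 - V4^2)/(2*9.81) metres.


hr = (5.5^2 - 1.9^2) / (2*9.81) = 1.3578 m


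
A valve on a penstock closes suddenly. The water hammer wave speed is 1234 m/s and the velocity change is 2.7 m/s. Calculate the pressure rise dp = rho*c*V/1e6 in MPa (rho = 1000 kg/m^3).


dp = 1000 * 1234 * 2.7 / 1e6 = 3.3318 MPa


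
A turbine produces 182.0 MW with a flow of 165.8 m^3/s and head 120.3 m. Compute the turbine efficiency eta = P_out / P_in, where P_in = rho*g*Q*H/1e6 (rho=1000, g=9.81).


P_in = 1000 * 9.81 * 165.8 * 120.3 / 1e6 = 195.6677 MW
eta = 182.0 / 195.6677 = 0.9301


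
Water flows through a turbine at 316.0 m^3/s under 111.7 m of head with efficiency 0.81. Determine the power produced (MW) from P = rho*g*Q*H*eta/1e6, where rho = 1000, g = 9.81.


P = 1000 * 9.81 * 316.0 * 111.7 * 0.81 / 1e6 = 280.4751 MW


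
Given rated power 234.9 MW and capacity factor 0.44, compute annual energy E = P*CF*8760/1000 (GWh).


E = 234.9 * 0.44 * 8760 / 1000 = 905.3986 GWh


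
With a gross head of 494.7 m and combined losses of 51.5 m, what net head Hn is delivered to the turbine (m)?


Hn = 494.7 - 51.5 = 443.2000 m


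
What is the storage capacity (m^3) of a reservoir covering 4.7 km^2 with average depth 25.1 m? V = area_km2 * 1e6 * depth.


V = 4.7 * 1e6 * 25.1 = 1.1797e+08 m^3


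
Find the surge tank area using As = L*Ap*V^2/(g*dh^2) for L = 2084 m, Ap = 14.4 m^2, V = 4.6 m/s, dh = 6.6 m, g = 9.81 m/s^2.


As = 2084 * 14.4 * 4.6^2 / (9.81 * 6.6^2) = 1486.0006 m^2


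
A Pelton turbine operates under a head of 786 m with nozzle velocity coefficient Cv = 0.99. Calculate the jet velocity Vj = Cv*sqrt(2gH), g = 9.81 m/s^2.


Vj = 0.99 * sqrt(2*9.81*786) = 122.9408 m/s


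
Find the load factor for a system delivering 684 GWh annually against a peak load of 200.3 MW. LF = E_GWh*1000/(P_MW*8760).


LF = 684 * 1000 / (200.3 * 8760) = 0.3898


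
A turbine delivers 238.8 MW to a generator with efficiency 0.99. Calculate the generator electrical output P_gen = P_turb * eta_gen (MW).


P_gen = 238.8 * 0.99 = 236.4120 MW


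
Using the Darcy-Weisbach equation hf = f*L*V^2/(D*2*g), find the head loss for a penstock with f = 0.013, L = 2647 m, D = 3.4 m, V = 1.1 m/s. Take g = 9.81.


hf = 0.013 * 2647 * 1.1^2 / (3.4 * 2 * 9.81) = 0.6242 m


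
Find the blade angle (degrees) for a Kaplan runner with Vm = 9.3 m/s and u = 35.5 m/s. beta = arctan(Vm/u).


beta = arctan(9.3 / 35.5) = 14.6800 degrees


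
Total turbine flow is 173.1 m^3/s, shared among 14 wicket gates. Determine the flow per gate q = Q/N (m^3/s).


q = 173.1 / 14 = 12.3643 m^3/s


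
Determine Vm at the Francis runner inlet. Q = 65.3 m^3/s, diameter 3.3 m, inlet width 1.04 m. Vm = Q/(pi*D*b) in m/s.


Vm = 65.3 / (pi * 3.3 * 1.04) = 6.0564 m/s


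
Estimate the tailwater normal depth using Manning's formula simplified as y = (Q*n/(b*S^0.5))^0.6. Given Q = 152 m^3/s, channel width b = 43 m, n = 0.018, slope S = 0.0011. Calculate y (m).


y = (152 * 0.018 / (43 * 0.0011^0.5))^0.6 = 1.4783 m


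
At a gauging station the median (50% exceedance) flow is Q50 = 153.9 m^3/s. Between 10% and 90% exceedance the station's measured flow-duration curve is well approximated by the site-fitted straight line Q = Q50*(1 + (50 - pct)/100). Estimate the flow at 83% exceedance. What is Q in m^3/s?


Q = 153.9 * (1 + (50 - 83)/100) = 103.1130 m^3/s


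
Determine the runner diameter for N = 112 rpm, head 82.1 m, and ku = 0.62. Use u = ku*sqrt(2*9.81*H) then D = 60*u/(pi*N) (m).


u = 0.62 * sqrt(2*9.81*82.1) = 24.8836 m/s
D = 60 * 24.8836 / (pi * 112) = 4.2432 m


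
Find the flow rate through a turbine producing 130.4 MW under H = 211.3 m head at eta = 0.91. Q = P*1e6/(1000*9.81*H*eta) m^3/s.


Q = 130.4 * 1e6 / (1000 * 9.81 * 211.3 * 0.91) = 69.1302 m^3/s


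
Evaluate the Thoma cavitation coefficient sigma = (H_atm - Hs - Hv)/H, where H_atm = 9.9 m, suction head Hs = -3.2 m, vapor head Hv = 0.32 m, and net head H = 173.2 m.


sigma = (9.9 - (-3.2) - 0.32) / 173.2 = 0.0738


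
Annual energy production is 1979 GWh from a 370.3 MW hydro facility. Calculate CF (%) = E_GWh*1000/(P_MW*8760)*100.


CF = 1979 * 1000 / (370.3 * 8760) * 100 = 61.0082 %


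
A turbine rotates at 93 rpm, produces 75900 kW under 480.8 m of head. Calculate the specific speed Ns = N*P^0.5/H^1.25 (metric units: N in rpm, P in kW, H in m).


Ns = 93 * 75900^0.5 / 480.8^1.25 = 11.3802


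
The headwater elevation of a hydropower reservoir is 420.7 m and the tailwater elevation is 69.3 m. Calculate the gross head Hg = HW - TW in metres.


Hg = 420.7 - 69.3 = 351.4000 m


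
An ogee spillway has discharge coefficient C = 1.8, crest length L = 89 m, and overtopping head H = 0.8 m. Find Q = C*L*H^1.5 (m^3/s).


Q = 1.8 * 89 * 0.8^1.5 = 114.6298 m^3/s


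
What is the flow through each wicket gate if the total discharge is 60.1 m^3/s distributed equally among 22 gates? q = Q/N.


q = 60.1 / 22 = 2.7318 m^3/s


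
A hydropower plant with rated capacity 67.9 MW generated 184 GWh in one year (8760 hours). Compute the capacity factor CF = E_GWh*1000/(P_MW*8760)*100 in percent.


CF = 184 * 1000 / (67.9 * 8760) * 100 = 30.9346 %


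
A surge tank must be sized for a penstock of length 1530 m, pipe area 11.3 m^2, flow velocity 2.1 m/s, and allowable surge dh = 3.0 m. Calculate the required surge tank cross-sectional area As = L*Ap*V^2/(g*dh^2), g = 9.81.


As = 1530 * 11.3 * 2.1^2 / (9.81 * 3.0^2) = 863.5688 m^2


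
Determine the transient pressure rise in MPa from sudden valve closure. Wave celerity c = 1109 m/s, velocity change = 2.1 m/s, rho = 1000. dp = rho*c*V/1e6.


dp = 1000 * 1109 * 2.1 / 1e6 = 2.3289 MPa


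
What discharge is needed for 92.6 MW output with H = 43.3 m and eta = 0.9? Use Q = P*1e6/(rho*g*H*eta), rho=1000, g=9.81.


Q = 92.6 * 1e6 / (1000 * 9.81 * 43.3 * 0.9) = 242.2209 m^3/s


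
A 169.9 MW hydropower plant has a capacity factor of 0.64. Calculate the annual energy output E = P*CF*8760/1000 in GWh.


E = 169.9 * 0.64 * 8760 / 1000 = 952.5274 GWh


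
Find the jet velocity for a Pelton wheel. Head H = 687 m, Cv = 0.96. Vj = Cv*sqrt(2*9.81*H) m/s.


Vj = 0.96 * sqrt(2*9.81*687) = 111.4549 m/s


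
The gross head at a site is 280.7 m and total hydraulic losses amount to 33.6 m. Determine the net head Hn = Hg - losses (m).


Hn = 280.7 - 33.6 = 247.1000 m


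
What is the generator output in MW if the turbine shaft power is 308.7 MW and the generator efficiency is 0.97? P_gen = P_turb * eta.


P_gen = 308.7 * 0.97 = 299.4390 MW


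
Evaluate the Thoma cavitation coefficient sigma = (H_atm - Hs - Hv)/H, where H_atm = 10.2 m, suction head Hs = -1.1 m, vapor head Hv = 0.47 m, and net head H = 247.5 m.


sigma = (10.2 - (-1.1) - 0.47) / 247.5 = 0.0438


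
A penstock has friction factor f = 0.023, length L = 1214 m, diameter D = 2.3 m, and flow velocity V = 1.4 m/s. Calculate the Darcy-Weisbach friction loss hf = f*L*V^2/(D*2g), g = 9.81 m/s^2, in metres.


hf = 0.023 * 1214 * 1.4^2 / (2.3 * 2 * 9.81) = 1.2128 m


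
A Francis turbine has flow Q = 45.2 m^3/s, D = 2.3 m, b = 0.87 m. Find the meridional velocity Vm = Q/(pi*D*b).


Vm = 45.2 / (pi * 2.3 * 0.87) = 7.1902 m/s


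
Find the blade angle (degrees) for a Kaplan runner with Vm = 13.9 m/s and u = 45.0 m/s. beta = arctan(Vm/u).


beta = arctan(13.9 / 45.0) = 17.1653 degrees


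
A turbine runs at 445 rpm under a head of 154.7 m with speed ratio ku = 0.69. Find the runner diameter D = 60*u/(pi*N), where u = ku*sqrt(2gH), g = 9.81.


u = 0.69 * sqrt(2*9.81*154.7) = 38.0140 m/s
D = 60 * 38.0140 / (pi * 445) = 1.6315 m


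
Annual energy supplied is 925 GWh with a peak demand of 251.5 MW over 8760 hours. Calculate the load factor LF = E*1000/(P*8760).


LF = 925 * 1000 / (251.5 * 8760) = 0.4199


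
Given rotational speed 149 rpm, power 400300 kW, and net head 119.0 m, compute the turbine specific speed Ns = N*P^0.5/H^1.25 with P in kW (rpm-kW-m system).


Ns = 149 * 400300^0.5 / 119.0^1.25 = 239.8531


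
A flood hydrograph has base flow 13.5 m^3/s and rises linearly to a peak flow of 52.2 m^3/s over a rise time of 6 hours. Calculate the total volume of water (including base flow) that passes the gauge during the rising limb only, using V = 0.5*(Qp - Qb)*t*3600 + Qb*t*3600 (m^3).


V = 0.5*(52.2 - 13.5)*6*3600 + 13.5*6*3600 = 709560.0000 m^3


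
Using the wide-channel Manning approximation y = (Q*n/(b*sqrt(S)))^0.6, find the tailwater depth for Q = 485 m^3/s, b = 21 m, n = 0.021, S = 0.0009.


y = (485 * 0.021 / (21 * 0.0009^0.5))^0.6 = 5.3110 m


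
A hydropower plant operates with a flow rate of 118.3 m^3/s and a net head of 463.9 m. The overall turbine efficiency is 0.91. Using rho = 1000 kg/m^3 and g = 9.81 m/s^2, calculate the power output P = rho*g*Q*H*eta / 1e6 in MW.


P = 1000 * 9.81 * 118.3 * 463.9 * 0.91 / 1e6 = 489.9136 MW


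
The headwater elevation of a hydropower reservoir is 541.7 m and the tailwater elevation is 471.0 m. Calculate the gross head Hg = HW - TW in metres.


Hg = 541.7 - 471.0 = 70.7000 m


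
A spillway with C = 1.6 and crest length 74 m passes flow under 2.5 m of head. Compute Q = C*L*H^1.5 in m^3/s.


Q = 1.6 * 74 * 2.5^1.5 = 468.0171 m^3/s


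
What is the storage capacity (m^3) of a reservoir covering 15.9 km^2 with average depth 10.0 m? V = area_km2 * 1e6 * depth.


V = 15.9 * 1e6 * 10.0 = 1.5900e+08 m^3


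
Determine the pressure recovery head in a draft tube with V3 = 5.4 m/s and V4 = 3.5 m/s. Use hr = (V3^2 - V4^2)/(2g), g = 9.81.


hr = (5.4^2 - 3.5^2) / (2*9.81) = 0.8619 m


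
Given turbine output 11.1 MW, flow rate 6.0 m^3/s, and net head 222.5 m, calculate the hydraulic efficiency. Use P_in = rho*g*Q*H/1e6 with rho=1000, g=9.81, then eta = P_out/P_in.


P_in = 1000 * 9.81 * 6.0 * 222.5 / 1e6 = 13.0963 MW
eta = 11.1 / 13.0963 = 0.8476


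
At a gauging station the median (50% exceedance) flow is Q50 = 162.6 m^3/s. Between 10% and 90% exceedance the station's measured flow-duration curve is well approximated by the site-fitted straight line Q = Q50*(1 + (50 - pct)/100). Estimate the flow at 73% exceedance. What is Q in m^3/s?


Q = 162.6 * (1 + (50 - 73)/100) = 125.2020 m^3/s


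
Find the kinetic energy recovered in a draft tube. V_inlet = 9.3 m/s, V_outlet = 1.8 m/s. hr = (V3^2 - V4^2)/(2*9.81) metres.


hr = (9.3^2 - 1.8^2) / (2*9.81) = 4.2431 m


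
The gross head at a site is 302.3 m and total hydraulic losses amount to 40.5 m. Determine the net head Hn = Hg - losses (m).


Hn = 302.3 - 40.5 = 261.8000 m


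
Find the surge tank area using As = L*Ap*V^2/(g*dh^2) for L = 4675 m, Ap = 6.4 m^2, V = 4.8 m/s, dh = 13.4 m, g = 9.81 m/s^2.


As = 4675 * 6.4 * 4.8^2 / (9.81 * 13.4^2) = 391.3501 m^2


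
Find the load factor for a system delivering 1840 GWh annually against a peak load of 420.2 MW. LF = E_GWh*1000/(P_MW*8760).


LF = 1840 * 1000 / (420.2 * 8760) = 0.4999


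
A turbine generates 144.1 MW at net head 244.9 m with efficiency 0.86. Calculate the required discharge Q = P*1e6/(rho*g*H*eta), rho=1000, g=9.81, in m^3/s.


Q = 144.1 * 1e6 / (1000 * 9.81 * 244.9 * 0.86) = 69.7441 m^3/s


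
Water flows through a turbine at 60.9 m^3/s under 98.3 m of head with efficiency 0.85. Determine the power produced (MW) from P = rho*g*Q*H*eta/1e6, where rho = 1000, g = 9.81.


P = 1000 * 9.81 * 60.9 * 98.3 * 0.85 / 1e6 = 49.9182 MW


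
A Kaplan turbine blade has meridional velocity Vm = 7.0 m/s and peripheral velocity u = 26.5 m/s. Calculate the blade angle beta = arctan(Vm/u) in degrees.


beta = arctan(7.0 / 26.5) = 14.7968 degrees


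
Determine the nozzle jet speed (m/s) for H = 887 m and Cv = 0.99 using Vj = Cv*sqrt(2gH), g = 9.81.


Vj = 0.99 * sqrt(2*9.81*887) = 130.6010 m/s


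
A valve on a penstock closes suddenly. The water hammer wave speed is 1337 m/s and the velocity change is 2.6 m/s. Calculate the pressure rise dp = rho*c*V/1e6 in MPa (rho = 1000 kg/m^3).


dp = 1000 * 1337 * 2.6 / 1e6 = 3.4762 MPa


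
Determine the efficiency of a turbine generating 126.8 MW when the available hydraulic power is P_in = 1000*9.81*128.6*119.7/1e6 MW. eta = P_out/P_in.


P_in = 1000 * 9.81 * 128.6 * 119.7 / 1e6 = 151.0095 MW
eta = 126.8 / 151.0095 = 0.8397


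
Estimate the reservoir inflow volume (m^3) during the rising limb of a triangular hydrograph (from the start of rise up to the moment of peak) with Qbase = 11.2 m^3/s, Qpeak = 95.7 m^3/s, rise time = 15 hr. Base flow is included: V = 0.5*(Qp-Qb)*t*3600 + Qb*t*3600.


V = 0.5*(95.7 - 11.2)*15*3600 + 11.2*15*3600 = 2.8863e+06 m^3


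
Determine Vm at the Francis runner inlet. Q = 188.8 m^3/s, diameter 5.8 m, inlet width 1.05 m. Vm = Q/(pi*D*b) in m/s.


Vm = 188.8 / (pi * 5.8 * 1.05) = 9.8681 m/s


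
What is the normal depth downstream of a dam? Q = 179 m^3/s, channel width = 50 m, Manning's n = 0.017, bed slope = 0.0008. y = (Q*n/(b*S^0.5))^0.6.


y = (179 * 0.017 / (50 * 0.0008^0.5))^0.6 = 1.5837 m


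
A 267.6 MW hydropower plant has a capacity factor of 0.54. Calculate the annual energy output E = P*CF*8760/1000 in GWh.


E = 267.6 * 0.54 * 8760 / 1000 = 1265.8550 GWh


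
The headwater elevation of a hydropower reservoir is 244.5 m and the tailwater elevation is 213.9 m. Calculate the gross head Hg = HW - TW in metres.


Hg = 244.5 - 213.9 = 30.6000 m


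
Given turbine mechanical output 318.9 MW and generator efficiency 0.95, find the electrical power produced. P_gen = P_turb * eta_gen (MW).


P_gen = 318.9 * 0.95 = 302.9550 MW


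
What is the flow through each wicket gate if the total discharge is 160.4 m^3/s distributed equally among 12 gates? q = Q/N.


q = 160.4 / 12 = 13.3667 m^3/s


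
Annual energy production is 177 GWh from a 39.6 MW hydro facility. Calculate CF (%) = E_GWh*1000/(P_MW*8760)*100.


CF = 177 * 1000 / (39.6 * 8760) * 100 = 51.0239 %


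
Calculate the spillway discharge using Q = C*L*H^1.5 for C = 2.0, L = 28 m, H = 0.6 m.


Q = 2.0 * 28 * 0.6^1.5 = 26.0264 m^3/s


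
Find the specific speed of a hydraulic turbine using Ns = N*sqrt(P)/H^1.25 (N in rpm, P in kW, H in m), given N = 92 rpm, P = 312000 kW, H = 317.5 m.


Ns = 92 * 312000^0.5 / 317.5^1.25 = 38.3429


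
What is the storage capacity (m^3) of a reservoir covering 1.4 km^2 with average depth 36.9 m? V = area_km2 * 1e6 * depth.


V = 1.4 * 1e6 * 36.9 = 5.1660e+07 m^3


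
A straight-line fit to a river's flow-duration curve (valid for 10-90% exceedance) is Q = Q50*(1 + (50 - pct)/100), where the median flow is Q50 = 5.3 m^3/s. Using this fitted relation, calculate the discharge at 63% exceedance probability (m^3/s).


Q = 5.3 * (1 + (50 - 63)/100) = 4.6110 m^3/s


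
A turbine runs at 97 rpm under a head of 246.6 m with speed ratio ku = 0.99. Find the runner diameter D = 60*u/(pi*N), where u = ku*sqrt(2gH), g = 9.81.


u = 0.99 * sqrt(2*9.81*246.6) = 68.8623 m/s
D = 60 * 68.8623 / (pi * 97) = 13.5585 m


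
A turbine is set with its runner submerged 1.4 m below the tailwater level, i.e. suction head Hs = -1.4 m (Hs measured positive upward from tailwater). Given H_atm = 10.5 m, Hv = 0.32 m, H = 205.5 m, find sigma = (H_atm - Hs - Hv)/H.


sigma = (10.5 - (-1.4) - 0.32) / 205.5 = 0.0564


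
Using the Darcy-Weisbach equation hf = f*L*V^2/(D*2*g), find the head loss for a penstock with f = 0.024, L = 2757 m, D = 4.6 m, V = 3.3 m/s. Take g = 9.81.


hf = 0.024 * 2757 * 3.3^2 / (4.6 * 2 * 9.81) = 7.9840 m


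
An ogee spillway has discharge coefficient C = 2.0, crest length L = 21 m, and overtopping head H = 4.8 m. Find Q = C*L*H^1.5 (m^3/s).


Q = 2.0 * 21 * 4.8^1.5 = 441.6835 m^3/s


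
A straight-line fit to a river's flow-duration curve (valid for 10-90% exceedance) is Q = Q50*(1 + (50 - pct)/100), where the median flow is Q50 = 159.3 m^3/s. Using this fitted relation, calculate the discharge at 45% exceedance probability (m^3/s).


Q = 159.3 * (1 + (50 - 45)/100) = 167.2650 m^3/s


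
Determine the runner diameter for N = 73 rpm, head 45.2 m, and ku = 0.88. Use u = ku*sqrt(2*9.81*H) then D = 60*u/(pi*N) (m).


u = 0.88 * sqrt(2*9.81*45.2) = 26.2060 m/s
D = 60 * 26.2060 / (pi * 73) = 6.8561 m


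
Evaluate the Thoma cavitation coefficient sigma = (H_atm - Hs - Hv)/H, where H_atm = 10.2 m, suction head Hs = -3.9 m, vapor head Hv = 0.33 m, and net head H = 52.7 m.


sigma = (10.2 - (-3.9) - 0.33) / 52.7 = 0.2613


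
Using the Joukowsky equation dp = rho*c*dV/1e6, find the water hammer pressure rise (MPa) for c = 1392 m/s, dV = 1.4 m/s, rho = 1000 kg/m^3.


dp = 1000 * 1392 * 1.4 / 1e6 = 1.9488 MPa


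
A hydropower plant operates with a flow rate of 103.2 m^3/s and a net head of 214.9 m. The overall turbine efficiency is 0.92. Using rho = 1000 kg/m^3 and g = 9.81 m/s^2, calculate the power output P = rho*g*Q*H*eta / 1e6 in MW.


P = 1000 * 9.81 * 103.2 * 214.9 * 0.92 / 1e6 = 200.1580 MW


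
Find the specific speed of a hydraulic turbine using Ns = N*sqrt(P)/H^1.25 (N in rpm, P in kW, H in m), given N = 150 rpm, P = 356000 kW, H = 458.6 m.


Ns = 150 * 356000^0.5 / 458.6^1.25 = 42.1720


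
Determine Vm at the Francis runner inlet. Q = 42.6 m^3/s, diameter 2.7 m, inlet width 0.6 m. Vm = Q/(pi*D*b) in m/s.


Vm = 42.6 / (pi * 2.7 * 0.6) = 8.3704 m/s


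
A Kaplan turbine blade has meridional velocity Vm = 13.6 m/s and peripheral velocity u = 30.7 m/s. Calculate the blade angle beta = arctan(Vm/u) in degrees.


beta = arctan(13.6 / 30.7) = 23.8932 degrees


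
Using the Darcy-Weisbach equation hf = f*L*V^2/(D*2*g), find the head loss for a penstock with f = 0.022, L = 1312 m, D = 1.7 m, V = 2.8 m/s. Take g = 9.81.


hf = 0.022 * 1312 * 2.8^2 / (1.7 * 2 * 9.81) = 6.7846 m


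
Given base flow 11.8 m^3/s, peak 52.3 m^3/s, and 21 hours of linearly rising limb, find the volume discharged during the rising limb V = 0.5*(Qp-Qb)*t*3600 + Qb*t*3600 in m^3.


V = 0.5*(52.3 - 11.8)*21*3600 + 11.8*21*3600 = 2.4230e+06 m^3


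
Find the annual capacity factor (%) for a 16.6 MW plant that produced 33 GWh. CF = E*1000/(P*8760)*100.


CF = 33 * 1000 / (16.6 * 8760) * 100 = 22.6935 %


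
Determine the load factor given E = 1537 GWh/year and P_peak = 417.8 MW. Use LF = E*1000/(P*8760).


LF = 1537 * 1000 / (417.8 * 8760) = 0.4200


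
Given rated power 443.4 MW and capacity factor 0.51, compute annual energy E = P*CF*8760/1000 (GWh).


E = 443.4 * 0.51 * 8760 / 1000 = 1980.9338 GWh


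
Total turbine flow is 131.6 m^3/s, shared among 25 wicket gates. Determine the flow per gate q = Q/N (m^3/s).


q = 131.6 / 25 = 5.2640 m^3/s


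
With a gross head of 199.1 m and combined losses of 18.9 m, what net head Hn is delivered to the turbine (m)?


Hn = 199.1 - 18.9 = 180.2000 m


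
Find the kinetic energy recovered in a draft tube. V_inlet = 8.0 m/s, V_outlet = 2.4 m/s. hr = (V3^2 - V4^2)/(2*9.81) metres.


hr = (8.0^2 - 2.4^2) / (2*9.81) = 2.9684 m


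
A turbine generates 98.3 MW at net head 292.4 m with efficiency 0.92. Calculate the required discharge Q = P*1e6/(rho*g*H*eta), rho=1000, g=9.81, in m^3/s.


Q = 98.3 * 1e6 / (1000 * 9.81 * 292.4 * 0.92) = 37.2494 m^3/s


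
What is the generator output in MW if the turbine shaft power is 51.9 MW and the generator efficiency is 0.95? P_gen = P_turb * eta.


P_gen = 51.9 * 0.95 = 49.3050 MW


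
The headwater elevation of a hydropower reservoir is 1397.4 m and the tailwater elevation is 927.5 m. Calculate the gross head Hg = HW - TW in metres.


Hg = 1397.4 - 927.5 = 469.9000 m


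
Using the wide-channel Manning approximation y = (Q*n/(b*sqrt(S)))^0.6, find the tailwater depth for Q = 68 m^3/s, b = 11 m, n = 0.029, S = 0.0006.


y = (68 * 0.029 / (11 * 0.0006^0.5))^0.6 = 3.3011 m


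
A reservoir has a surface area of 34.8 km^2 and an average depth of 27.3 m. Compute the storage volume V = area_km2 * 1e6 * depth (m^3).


V = 34.8 * 1e6 * 27.3 = 9.5004e+08 m^3


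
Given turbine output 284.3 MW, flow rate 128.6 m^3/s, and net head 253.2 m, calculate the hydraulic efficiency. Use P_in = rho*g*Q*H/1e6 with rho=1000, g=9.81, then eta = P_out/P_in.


P_in = 1000 * 9.81 * 128.6 * 253.2 / 1e6 = 319.4285 MW
eta = 284.3 / 319.4285 = 0.8900


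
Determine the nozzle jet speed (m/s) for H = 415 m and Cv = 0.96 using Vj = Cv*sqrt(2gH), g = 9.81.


Vj = 0.96 * sqrt(2*9.81*415) = 86.6253 m/s


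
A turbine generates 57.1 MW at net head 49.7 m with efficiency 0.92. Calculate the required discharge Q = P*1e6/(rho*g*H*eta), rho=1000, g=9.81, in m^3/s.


Q = 57.1 * 1e6 / (1000 * 9.81 * 49.7 * 0.92) = 127.2984 m^3/s


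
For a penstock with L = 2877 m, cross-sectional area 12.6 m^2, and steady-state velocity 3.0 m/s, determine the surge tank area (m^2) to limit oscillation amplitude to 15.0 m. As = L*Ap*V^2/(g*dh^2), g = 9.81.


As = 2877 * 12.6 * 3.0^2 / (9.81 * 15.0^2) = 147.8092 m^2


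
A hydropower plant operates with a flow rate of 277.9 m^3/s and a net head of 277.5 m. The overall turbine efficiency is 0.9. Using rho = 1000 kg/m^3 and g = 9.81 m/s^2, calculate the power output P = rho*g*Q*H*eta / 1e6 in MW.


P = 1000 * 9.81 * 277.9 * 277.5 * 0.9 / 1e6 = 680.8682 MW


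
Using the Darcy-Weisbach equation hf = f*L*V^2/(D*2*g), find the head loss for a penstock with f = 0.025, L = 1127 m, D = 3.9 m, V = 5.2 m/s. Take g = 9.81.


hf = 0.025 * 1127 * 5.2^2 / (3.9 * 2 * 9.81) = 9.9565 m


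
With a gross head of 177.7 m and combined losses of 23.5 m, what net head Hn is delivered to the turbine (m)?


Hn = 177.7 - 23.5 = 154.2000 m


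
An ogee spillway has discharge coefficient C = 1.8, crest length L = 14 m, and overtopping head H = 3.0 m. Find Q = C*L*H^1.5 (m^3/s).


Q = 1.8 * 14 * 3.0^1.5 = 130.9430 m^3/s


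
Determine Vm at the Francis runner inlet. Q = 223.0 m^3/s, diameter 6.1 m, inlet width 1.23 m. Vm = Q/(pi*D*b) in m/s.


Vm = 223.0 / (pi * 6.1 * 1.23) = 9.4606 m/s


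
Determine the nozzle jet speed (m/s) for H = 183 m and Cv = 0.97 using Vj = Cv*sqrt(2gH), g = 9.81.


Vj = 0.97 * sqrt(2*9.81*183) = 58.1228 m/s


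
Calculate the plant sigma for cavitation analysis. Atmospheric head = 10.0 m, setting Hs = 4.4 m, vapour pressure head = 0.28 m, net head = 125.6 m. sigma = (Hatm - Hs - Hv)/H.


sigma = (10.0 - 4.4 - 0.28) / 125.6 = 0.0424


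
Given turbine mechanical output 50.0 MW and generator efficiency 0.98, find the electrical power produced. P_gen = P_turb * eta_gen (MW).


P_gen = 50.0 * 0.98 = 49.0000 MW


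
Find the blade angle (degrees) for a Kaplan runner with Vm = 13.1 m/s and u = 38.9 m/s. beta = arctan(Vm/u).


beta = arctan(13.1 / 38.9) = 18.6115 degrees


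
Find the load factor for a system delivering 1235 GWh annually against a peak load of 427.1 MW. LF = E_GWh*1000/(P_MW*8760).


LF = 1235 * 1000 / (427.1 * 8760) = 0.3301
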